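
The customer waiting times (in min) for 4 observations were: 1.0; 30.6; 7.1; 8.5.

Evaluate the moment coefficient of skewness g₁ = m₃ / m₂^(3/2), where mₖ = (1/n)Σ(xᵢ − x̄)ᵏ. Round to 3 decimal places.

0.930

x̄ = (1.0 + 30.6 + 7.1 + 8.5) / 4 = 11.8000
deviations (xᵢ − x̄): -10.8000, 18.8000, -4.7000, -3.3000
Σ(xᵢ − x̄)² = 503.0600 ⇒ m₂ = 503.0600/4 = 125.76500
Σ(xᵢ − x̄)³ = 5245.2000 ⇒ m₃ = 5245.2000/4 = 1311.30000
m₂^(3/2) = 125.76500^(1.5) = 1410.39154
g₁ = m₃ / m₂^(3/2) = 1311.30000 / 1410.39154 ≈ 0.930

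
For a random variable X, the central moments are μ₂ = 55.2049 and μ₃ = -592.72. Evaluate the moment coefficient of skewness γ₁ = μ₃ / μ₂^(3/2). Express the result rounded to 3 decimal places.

-1.445

σ = √μ₂ = √55.2049 = 7.43000
σ³ = μ₂^(3/2) = 410.17241
γ₁ = μ₃/σ³ = -592.72 / 410.17241 ≈ -1.445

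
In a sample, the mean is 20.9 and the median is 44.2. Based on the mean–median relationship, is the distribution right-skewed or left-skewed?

mean − median = 20.9 − 44.2 = -23.3
mean < median ⇒ the longer tail is on the left ⇒ left-skewed (negatively skewed).

left-skewed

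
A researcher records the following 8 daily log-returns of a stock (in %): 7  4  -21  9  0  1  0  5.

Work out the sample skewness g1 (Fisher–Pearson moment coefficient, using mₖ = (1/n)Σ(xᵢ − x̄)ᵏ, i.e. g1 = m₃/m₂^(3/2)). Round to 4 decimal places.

-1.7173

x̄ = (7 + 4 - 21 + 9 + 0 + 1 + 0 + 5) / 8 = 0.6250
deviations (xᵢ − x̄): 6.3750, 3.3750, -21.6250, 8.3750, -0.6250, 0.3750, -0.6250, 4.3750
Σ(xᵢ − x̄)² = 609.8750 ⇒ m₂ = 609.8750/8 = 76.23438
Σ(xᵢ − x̄)³ = -9144.4688 ⇒ m₃ = -9144.4688/8 = -1143.05859
m₂^(3/2) = 76.23438^(1.5) = 665.61985
g1 = m₃ / m₂^(3/2) = -1143.05859 / 665.61985 ≈ -1.7173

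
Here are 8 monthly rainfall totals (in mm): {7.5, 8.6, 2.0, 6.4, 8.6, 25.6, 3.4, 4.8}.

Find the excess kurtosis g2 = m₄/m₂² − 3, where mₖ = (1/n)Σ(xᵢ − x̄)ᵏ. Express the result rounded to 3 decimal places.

x̄ = 8.3625
Σ(xᵢ − x̄)² = 379.6388 ⇒ m₂ = 47.45484
Σ(xᵢ − x̄)⁴ = 90708.7416 ⇒ m₄ = 11338.59270
m₂² = 2251.96220
g2 = m₄/m₂² − 3 = 5.03498 − 3 ≈ 2.035

2.035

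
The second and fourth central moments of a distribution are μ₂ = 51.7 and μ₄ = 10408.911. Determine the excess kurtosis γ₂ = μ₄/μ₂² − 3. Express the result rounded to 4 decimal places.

0.8943

μ₂² = 51.7² = 2672.89000
μ₄/μ₂² = 10408.911 / 2672.89000 = 3.89425
γ₂ = 3.89425 − 3 ≈ 0.8943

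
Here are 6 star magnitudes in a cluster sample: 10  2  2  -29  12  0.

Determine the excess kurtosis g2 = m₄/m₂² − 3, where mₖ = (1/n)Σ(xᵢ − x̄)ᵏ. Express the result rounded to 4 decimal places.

0.5072

x̄ = -0.5000
Σ(xᵢ − x̄)² = 1091.5000 ⇒ m₂ = 181.91667
Σ(xᵢ − x̄)⁴ = 696397.3750 ⇒ m₄ = 116066.22917
m₂² = 33093.67361
g2 = m₄/m₂² − 3 = 3.50720 − 3 ≈ 0.5072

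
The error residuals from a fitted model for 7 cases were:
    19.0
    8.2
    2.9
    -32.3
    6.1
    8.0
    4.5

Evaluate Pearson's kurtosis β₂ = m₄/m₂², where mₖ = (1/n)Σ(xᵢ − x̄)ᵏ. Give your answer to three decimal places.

x̄ = 2.3429
Σ(xᵢ − x̄)² = 1562.9771 ⇒ m₂ = 223.28245
Σ(xᵢ − x̄)⁴ = 1519712.5500 ⇒ m₄ = 217101.79286
m₂² = 49855.05202
β₂ = m₄/m₂² = 217101.79286 / 49855.05202 ≈ 4.355

4.355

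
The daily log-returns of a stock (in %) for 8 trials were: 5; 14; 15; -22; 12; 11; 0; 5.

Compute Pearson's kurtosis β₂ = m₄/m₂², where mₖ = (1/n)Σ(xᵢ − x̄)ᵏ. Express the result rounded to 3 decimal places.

x̄ = 5.0000
Σ(xᵢ − x̄)² = 1020.0000 ⇒ m₂ = 127.50000
Σ(xᵢ − x̄)⁴ = 552324.0000 ⇒ m₄ = 69040.50000
m₂² = 16256.25000
β₂ = m₄/m₂² = 69040.50000 / 16256.25000 ≈ 4.247

4.247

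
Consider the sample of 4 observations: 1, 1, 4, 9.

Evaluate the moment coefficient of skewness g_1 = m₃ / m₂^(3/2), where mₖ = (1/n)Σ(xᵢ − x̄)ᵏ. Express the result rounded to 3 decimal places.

x̄ = (1 + 1 + 4 + 9) / 4 = 3.7500
deviations (xᵢ − x̄): -2.7500, -2.7500, 0.2500, 5.2500
Σ(xᵢ − x̄)² = 42.7500 ⇒ m₂ = 42.7500/4 = 10.68750
Σ(xᵢ − x̄)³ = 103.1250 ⇒ m₃ = 103.1250/4 = 25.78125
m₂^(3/2) = 10.68750^(1.5) = 34.93930
g_1 = m₃ / m₂^(3/2) = 25.78125 / 34.93930 ≈ 0.738

0.738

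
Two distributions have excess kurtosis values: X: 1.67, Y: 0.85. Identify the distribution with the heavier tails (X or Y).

X

Higher excess kurtosis ⇒ heavier tails relative to the normal distribution.
1.67 vs 0.85: the larger is 1.67, so X has heavier tails.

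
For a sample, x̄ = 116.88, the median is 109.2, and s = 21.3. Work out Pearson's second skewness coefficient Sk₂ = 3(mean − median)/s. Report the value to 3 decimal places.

Sk₂ = 3(116.88 − 109.2) / 21.3 = 3 × 7.6800 / 21.3
    = 23.0400 / 21.3 ≈ 1.082

1.082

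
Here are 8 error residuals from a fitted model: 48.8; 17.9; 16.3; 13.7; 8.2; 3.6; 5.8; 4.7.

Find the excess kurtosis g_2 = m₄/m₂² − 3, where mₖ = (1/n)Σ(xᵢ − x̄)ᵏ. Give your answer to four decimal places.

x̄ = 14.8750
Σ(xᵢ − x̄)² = 1521.0350 ⇒ m₂ = 190.12938
Σ(xᵢ − x̄)⁴ = 1360320.6887 ⇒ m₄ = 170040.08609
m₂² = 36149.17924
g_2 = m₄/m₂² − 3 = 4.70384 − 3 ≈ 1.7038

1.7038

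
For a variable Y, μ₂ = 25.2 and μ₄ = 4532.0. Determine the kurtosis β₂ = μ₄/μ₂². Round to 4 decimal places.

7.1366

μ₂² = 25.2² = 635.04000
μ₄/μ₂² = 4532.0 / 635.04000 = 7.13656
β₂ ≈ 7.1366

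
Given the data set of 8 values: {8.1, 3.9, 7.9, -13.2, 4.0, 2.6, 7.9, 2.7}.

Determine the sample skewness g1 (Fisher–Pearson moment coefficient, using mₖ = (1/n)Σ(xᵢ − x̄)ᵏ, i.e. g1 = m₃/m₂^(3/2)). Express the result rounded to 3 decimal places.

x̄ = (8.1 + 3.9 + 7.9 - 13.2 + 4.0 + 2.6 + 7.9 + 2.7) / 8 = 2.9875
deviations (xᵢ − x̄): 5.1125, 0.9125, 4.9125, -16.1875, 1.0125, -0.3875, 4.9125, -0.2875
Σ(xᵢ − x̄)² = 338.5288 ⇒ m₂ = 338.5288/8 = 42.31609
Σ(xᵢ − x̄)³ = -3869.2462 ⇒ m₃ = -3869.2462/8 = -483.65577
m₂^(3/2) = 42.31609^(1.5) = 275.26967
g1 = m₃ / m₂^(3/2) = -483.65577 / 275.26967 ≈ -1.757

-1.757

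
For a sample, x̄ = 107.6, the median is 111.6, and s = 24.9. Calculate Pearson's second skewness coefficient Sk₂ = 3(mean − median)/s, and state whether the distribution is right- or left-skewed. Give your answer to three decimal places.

-0.482, left-skewed

Sk₂ = 3(107.6 − 111.6) / 24.9 = 3 × -4.0000 / 24.9
    = -12.0000 / 24.9 ≈ -0.482
Sk₂ < 0 ⇒ mean < median ⇒ left-skewed (negative skew).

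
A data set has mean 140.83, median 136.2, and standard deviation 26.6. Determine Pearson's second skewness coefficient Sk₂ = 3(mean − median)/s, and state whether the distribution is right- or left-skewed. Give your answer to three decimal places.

0.522, right-skewed

Sk₂ = 3(140.83 − 136.2) / 26.6 = 3 × 4.6300 / 26.6
    = 13.8900 / 26.6 ≈ 0.522
Sk₂ > 0 ⇒ mean > median ⇒ right-skewed (positive skew).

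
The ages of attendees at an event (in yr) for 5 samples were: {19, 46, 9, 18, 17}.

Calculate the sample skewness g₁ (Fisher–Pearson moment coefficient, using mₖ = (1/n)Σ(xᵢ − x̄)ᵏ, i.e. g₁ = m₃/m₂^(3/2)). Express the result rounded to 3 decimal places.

x̄ = (19 + 46 + 9 + 18 + 17) / 5 = 21.8000
deviations (xᵢ − x̄): -2.8000, 24.2000, -12.8000, -3.8000, -4.8000
Σ(xᵢ − x̄)² = 794.8000 ⇒ m₂ = 794.8000/5 = 158.96000
Σ(xᵢ − x̄)³ = 11887.9200 ⇒ m₃ = 11887.9200/5 = 2377.58400
m₂^(3/2) = 158.96000^(1.5) = 2004.15719
g₁ = m₃ / m₂^(3/2) = 2377.58400 / 2004.15719 ≈ 1.186

1.186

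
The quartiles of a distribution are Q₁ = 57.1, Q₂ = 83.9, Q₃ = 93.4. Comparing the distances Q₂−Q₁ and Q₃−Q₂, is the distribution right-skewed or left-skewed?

left-skewed

Q₂ − Q₁ = 26.8;  Q₃ − Q₂ = 9.5
Q₂ − Q₁ > Q₃ − Q₂ ⇒ the lower half is more spread out ⇒ left-skewed.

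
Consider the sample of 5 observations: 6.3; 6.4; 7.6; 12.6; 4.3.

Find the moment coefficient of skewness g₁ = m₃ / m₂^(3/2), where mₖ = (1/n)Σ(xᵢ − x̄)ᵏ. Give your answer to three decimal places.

x̄ = (6.3 + 6.4 + 7.6 + 12.6 + 4.3) / 5 = 7.4400
deviations (xᵢ − x̄): -1.1400, -1.0400, 0.1600, 5.1600, -3.1400
Σ(xᵢ − x̄)² = 38.8920 ⇒ m₂ = 38.8920/5 = 7.77840
Σ(xᵢ − x̄)³ = 103.8266 ⇒ m₃ = 103.8266/5 = 20.76533
m₂^(3/2) = 7.77840^(1.5) = 21.69379
g₁ = m₃ / m₂^(3/2) = 20.76533 / 21.69379 ≈ 0.957

0.957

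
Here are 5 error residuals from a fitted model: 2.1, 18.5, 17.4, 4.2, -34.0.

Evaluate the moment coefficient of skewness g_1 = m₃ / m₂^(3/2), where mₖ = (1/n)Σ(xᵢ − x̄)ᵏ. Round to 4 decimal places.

x̄ = (2.1 + 18.5 + 17.4 + 4.2 - 34.0) / 5 = 1.6400
deviations (xᵢ − x̄): 0.4600, 16.8600, 15.7600, 2.5600, -35.6400
Σ(xᵢ − x̄)² = 1809.6120 ⇒ m₂ = 1809.6120/5 = 361.92240
Σ(xᵢ − x̄)³ = -36546.3478 ⇒ m₃ = -36546.3478/5 = -7309.26955
m₂^(3/2) = 361.92240^(1.5) = 6885.30519
g_1 = m₃ / m₂^(3/2) = -7309.26955 / 6885.30519 ≈ -1.0616

-1.0616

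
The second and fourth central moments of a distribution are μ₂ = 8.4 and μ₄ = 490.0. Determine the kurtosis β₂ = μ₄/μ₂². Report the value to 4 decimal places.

μ₂² = 8.4² = 70.56000
μ₄/μ₂² = 490.0 / 70.56000 = 6.94444
β₂ ≈ 6.9444

6.9444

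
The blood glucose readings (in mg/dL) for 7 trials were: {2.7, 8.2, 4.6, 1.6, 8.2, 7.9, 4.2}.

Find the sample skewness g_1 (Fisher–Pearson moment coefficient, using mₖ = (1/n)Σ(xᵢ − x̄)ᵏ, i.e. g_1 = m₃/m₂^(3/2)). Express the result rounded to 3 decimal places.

-0.081

x̄ = (2.7 + 8.2 + 4.6 + 1.6 + 8.2 + 7.9 + 4.2) / 7 = 5.3429
deviations (xᵢ − x̄): -2.6429, 2.8571, -0.7429, -3.7429, 2.8571, 2.5571, -1.1429
Σ(xᵢ − x̄)² = 45.7171 ⇒ m₂ = 45.7171/7 = 6.53102
Σ(xᵢ − x̄)³ = -9.4275 ⇒ m₃ = -9.4275/7 = -1.34678
m₂^(3/2) = 6.53102^(1.5) = 16.69059
g_1 = m₃ / m₂^(3/2) = -1.34678 / 16.69059 ≈ -0.081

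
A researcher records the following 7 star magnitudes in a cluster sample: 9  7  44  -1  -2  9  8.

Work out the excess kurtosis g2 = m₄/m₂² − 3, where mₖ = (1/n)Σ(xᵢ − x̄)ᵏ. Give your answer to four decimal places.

1.3994

x̄ = 10.5714
Σ(xᵢ − x̄)² = 1433.7143 ⇒ m₂ = 204.81633
Σ(xᵢ − x̄)⁴ = 1291862.0058 ⇒ m₄ = 184551.71512
m₂² = 41949.72761
g2 = m₄/m₂² − 3 = 4.39935 − 3 ≈ 1.3994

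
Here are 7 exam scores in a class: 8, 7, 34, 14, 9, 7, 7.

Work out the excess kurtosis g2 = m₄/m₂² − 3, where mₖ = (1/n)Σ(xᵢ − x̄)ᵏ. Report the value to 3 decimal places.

x̄ = 12.2857
Σ(xᵢ − x̄)² = 587.4286 ⇒ m₂ = 83.91837
Σ(xᵢ − x̄)⁴ = 225126.1458 ⇒ m₄ = 32160.87797
m₂² = 7042.29238
g2 = m₄/m₂² − 3 = 4.56682 − 3 ≈ 1.567

1.567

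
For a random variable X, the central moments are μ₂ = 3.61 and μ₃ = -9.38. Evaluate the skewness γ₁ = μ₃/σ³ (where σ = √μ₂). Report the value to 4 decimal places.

σ = √μ₂ = √3.61 = 1.90000
σ³ = μ₂^(3/2) = 6.85900
γ₁ = μ₃/σ³ = -9.38 / 6.85900 ≈ -1.3675

-1.3675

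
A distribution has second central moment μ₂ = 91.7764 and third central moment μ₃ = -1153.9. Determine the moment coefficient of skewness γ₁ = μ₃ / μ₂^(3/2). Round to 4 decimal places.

-1.3124

σ = √μ₂ = √91.7764 = 9.58000
σ³ = μ₂^(3/2) = 879.21791
γ₁ = μ₃/σ³ = -1153.9 / 879.21791 ≈ -1.3124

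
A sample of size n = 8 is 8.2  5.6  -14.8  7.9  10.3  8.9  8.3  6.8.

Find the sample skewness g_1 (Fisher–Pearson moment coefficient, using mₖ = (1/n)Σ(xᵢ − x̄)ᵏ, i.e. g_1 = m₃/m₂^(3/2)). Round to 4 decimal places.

x̄ = (8.2 + 5.6 - 14.8 + 7.9 + 10.3 + 8.9 + 8.3 + 6.8) / 8 = 5.1500
deviations (xᵢ − x̄): 3.0500, 0.4500, -19.9500, 2.7500, 5.1500, 3.7500, 3.1500, 1.6500
Σ(xᵢ − x̄)² = 468.3000 ⇒ m₂ = 468.3000/8 = 58.53750
Σ(xᵢ − x̄)³ = -7665.8160 ⇒ m₃ = -7665.8160/8 = -958.22700
m₂^(3/2) = 58.53750^(1.5) = 447.86926
g_1 = m₃ / m₂^(3/2) = -958.22700 / 447.86926 ≈ -2.1395

-2.1395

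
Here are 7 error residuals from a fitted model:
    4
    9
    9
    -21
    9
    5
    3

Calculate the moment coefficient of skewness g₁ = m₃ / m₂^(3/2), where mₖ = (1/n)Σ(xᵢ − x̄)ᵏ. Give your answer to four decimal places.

x̄ = (4 + 9 + 9 - 21 + 9 + 5 + 3) / 7 = 2.5714
deviations (xᵢ − x̄): 1.4286, 6.4286, 6.4286, -23.5714, 6.4286, 2.4286, 0.4286
Σ(xᵢ − x̄)² = 687.7143 ⇒ m₂ = 687.7143/7 = 98.24490
Σ(xᵢ − x̄)³ = -12282.2449 ⇒ m₃ = -12282.2449/7 = -1754.60641
m₂^(3/2) = 98.24490^(1.5) = 973.78932
g₁ = m₃ / m₂^(3/2) = -1754.60641 / 973.78932 ≈ -1.8018

-1.8018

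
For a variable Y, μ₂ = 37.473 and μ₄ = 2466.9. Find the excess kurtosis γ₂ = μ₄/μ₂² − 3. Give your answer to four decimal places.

μ₂² = 37.473² = 1404.22573
μ₄/μ₂² = 2466.9 / 1404.22573 = 1.75677
γ₂ = 1.75677 − 3 ≈ -1.2432

-1.2432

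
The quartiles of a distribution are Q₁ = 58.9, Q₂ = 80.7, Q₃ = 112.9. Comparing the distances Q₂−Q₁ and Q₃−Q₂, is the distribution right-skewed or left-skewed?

right-skewed

Q₂ − Q₁ = 21.8;  Q₃ − Q₂ = 32.2
Q₃ − Q₂ > Q₂ − Q₁ ⇒ the upper half is more spread out ⇒ right-skewed.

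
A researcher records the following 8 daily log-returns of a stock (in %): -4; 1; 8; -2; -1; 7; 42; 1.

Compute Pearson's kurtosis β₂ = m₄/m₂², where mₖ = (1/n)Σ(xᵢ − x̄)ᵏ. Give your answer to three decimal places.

x̄ = 6.5000
Σ(xᵢ − x̄)² = 1562.0000 ⇒ m₂ = 195.25000
Σ(xᵢ − x̄)⁴ = 1610604.5000 ⇒ m₄ = 201325.56250
m₂² = 38122.56250
β₂ = m₄/m₂² = 201325.56250 / 38122.56250 ≈ 5.281

5.281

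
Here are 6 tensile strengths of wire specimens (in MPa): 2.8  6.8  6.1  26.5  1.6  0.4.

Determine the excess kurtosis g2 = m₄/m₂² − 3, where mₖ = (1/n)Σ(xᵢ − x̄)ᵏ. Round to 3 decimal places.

0.736

x̄ = 7.3667
Σ(xᵢ − x̄)² = 470.6533 ⇒ m₂ = 78.44222
Σ(xᵢ − x̄)⁴ = 137916.8560 ⇒ m₄ = 22986.14267
m₂² = 6153.18223
g2 = m₄/m₂² − 3 = 3.73565 − 3 ≈ 0.736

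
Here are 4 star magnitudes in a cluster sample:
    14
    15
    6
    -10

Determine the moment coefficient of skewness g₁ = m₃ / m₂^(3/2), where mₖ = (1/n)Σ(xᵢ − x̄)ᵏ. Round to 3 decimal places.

-0.787

x̄ = (14 + 15 + 6 - 10) / 4 = 6.2500
deviations (xᵢ − x̄): 7.7500, 8.7500, -0.2500, -16.2500
Σ(xᵢ − x̄)² = 400.7500 ⇒ m₂ = 400.7500/4 = 100.18750
Σ(xᵢ − x̄)³ = -3155.6250 ⇒ m₃ = -3155.6250/4 = -788.90625
m₂^(3/2) = 100.18750^(1.5) = 1002.81382
g₁ = m₃ / m₂^(3/2) = -788.90625 / 1002.81382 ≈ -0.787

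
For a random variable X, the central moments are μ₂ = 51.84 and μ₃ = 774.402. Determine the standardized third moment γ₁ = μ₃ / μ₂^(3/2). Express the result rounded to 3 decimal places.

σ = √μ₂ = √51.84 = 7.20000
σ³ = μ₂^(3/2) = 373.24800
γ₁ = μ₃/σ³ = 774.402 / 373.24800 ≈ 2.075

2.075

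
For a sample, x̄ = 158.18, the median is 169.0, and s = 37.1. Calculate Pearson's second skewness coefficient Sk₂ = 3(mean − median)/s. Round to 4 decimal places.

Sk₂ = 3(158.18 − 169.0) / 37.1 = 3 × -10.8200 / 37.1
    = -32.4600 / 37.1 ≈ -0.8749

-0.8749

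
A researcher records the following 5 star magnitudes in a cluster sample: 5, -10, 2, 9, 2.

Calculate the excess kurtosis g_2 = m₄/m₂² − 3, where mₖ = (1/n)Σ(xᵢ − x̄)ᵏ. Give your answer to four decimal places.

x̄ = 1.6000
Σ(xᵢ − x̄)² = 201.2000 ⇒ m₂ = 40.24000
Σ(xᵢ − x̄)⁴ = 21238.7360 ⇒ m₄ = 4247.74720
m₂² = 1619.25760
g_2 = m₄/m₂² − 3 = 2.62327 − 3 ≈ -0.3767

-0.3767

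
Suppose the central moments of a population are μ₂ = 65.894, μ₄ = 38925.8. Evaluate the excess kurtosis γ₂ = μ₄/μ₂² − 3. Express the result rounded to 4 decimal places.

μ₂² = 65.894² = 4342.01924
μ₄/μ₂² = 38925.8 / 4342.01924 = 8.96491
γ₂ = 8.96491 − 3 ≈ 5.9649

5.9649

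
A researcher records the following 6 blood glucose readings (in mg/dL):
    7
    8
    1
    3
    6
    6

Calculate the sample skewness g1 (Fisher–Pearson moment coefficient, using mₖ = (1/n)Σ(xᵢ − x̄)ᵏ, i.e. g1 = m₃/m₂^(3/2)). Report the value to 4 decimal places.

-0.6249

x̄ = (7 + 8 + 1 + 3 + 6 + 6) / 6 = 5.1667
deviations (xᵢ − x̄): 1.8333, 2.8333, -4.1667, -2.1667, 0.8333, 0.8333
Σ(xᵢ − x̄)² = 34.8333 ⇒ m₂ = 34.8333/6 = 5.80556
Σ(xᵢ − x̄)³ = -52.4444 ⇒ m₃ = -52.4444/6 = -8.74074
m₂^(3/2) = 5.80556^(1.5) = 13.98832
g1 = m₃ / m₂^(3/2) = -8.74074 / 13.98832 ≈ -0.6249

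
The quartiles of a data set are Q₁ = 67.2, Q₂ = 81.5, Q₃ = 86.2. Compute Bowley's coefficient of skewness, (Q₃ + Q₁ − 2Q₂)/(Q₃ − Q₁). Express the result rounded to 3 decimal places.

numerator: Q₃ + Q₁ − 2Q₂ = 86.2 + 67.2 − 2×81.5 = -9.6000
denominator: Q₃ − Q₁ = 86.2 − 67.2 = 19.0000
Bowley skewness = -9.6000 / 19.0000 ≈ -0.505

-0.505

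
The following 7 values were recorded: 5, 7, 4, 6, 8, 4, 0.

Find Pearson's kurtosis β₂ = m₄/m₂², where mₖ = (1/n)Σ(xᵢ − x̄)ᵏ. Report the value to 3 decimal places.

x̄ = 4.8571
Σ(xᵢ − x̄)² = 40.8571 ⇒ m₂ = 5.83673
Σ(xᵢ − x̄)⁴ = 678.0117 ⇒ m₄ = 96.85881
m₂² = 34.06747
β₂ = m₄/m₂² = 96.85881 / 34.06747 ≈ 2.843

2.843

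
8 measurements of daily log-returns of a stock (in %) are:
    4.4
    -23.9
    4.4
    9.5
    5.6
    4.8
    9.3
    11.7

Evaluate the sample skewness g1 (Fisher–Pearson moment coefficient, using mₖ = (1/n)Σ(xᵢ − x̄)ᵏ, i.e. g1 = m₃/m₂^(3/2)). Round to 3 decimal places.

-1.993

x̄ = (4.4 - 23.9 + 4.4 + 9.5 + 5.6 + 4.8 + 9.3 + 11.7) / 8 = 3.2250
deviations (xᵢ − x̄): 1.1750, -27.1250, 1.1750, 6.2750, 2.3750, 1.5750, 6.0750, 8.4750
Σ(xᵢ − x̄)² = 894.7550 ⇒ m₂ = 894.7550/8 = 111.84438
Σ(xᵢ − x̄)³ = -18857.0888 ⇒ m₃ = -18857.0888/8 = -2357.13609
m₂^(3/2) = 111.84438^(1.5) = 1182.82698
g1 = m₃ / m₂^(3/2) = -2357.13609 / 1182.82698 ≈ -1.993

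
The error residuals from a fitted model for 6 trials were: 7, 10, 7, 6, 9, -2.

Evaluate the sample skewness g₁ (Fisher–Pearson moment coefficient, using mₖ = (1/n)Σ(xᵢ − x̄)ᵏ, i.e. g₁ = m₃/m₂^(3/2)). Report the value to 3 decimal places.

x̄ = (7 + 10 + 7 + 6 + 9 - 2) / 6 = 6.1667
deviations (xᵢ − x̄): 0.8333, 3.8333, 0.8333, -0.1667, 2.8333, -8.1667
Σ(xᵢ − x̄)² = 90.8333 ⇒ m₂ = 90.8333/6 = 15.13889
Σ(xᵢ − x̄)³ = -464.4444 ⇒ m₃ = -464.4444/6 = -77.40741
m₂^(3/2) = 15.13889^(1.5) = 58.90349
g₁ = m₃ / m₂^(3/2) = -77.40741 / 58.90349 ≈ -1.314

-1.314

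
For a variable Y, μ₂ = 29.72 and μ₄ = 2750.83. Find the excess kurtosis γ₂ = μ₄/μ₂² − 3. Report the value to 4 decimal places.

0.1143

μ₂² = 29.72² = 883.27840
μ₄/μ₂² = 2750.83 / 883.27840 = 3.11434
γ₂ = 3.11434 − 3 ≈ 0.1143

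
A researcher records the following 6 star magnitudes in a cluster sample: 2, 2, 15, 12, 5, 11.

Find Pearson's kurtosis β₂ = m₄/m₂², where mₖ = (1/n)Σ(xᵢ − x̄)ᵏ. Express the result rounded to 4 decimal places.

x̄ = 7.8333
Σ(xᵢ − x̄)² = 154.8333 ⇒ m₂ = 25.80556
Σ(xᵢ − x̄)⁴ = 5420.1528 ⇒ m₄ = 903.35880
m₂² = 665.92670
β₂ = m₄/m₂² = 903.35880 / 665.92670 ≈ 1.3565

1.3565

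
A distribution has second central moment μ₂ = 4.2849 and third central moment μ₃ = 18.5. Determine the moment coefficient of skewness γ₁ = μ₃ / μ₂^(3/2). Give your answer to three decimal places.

2.086

σ = √μ₂ = √4.2849 = 2.07000
σ³ = μ₂^(3/2) = 8.86974
γ₁ = μ₃/σ³ = 18.5 / 8.86974 ≈ 2.086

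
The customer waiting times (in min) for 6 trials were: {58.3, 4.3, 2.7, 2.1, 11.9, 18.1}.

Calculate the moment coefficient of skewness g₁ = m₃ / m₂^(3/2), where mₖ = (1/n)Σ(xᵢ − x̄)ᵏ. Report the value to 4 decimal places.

x̄ = (58.3 + 4.3 + 2.7 + 2.1 + 11.9 + 18.1) / 6 = 16.2333
deviations (xᵢ − x̄): 42.0667, -11.9333, -13.5333, -14.1333, -4.3333, 1.8667
Σ(xᵢ − x̄)² = 2317.1733 ⇒ m₂ = 2317.1733/6 = 386.19556
Σ(xᵢ − x̄)³ = 67365.3404 ⇒ m₃ = 67365.3404/6 = 11227.55674
m₂^(3/2) = 386.19556^(1.5) = 7589.46054
g₁ = m₃ / m₂^(3/2) = 11227.55674 / 7589.46054 ≈ 1.4794

1.4794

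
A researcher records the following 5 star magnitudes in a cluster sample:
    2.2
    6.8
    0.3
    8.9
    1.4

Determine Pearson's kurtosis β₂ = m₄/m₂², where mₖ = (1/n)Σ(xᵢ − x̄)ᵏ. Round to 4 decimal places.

x̄ = 3.9200
Σ(xᵢ − x̄)² = 55.5080 ⇒ m₂ = 11.10160
Σ(xᵢ − x̄)⁴ = 904.6619 ⇒ m₄ = 180.93238
m₂² = 123.24552
β₂ = m₄/m₂² = 180.93238 / 123.24552 ≈ 1.4681

1.4681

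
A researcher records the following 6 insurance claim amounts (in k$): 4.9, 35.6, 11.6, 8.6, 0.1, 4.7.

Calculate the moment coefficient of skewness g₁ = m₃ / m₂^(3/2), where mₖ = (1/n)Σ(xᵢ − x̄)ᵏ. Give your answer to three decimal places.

1.422

x̄ = (4.9 + 35.6 + 11.6 + 8.6 + 0.1 + 4.7) / 6 = 10.9167
deviations (xᵢ − x̄): -6.0167, 24.6833, 0.6833, -2.3167, -10.8167, -6.2167
Σ(xᵢ − x̄)² = 806.9483 ⇒ m₂ = 806.9483/6 = 134.49139
Σ(xᵢ − x̄)³ = 13303.0116 ⇒ m₃ = 13303.0116/6 = 2217.16859
m₂^(3/2) = 134.49139^(1.5) = 1559.70232
g₁ = m₃ / m₂^(3/2) = 2217.16859 / 1559.70232 ≈ 1.422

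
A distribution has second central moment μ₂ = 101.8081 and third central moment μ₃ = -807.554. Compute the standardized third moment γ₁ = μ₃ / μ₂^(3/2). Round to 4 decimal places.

σ = √μ₂ = √101.8081 = 10.09000
σ³ = μ₂^(3/2) = 1027.24373
γ₁ = μ₃/σ³ = -807.554 / 1027.24373 ≈ -0.7861

-0.7861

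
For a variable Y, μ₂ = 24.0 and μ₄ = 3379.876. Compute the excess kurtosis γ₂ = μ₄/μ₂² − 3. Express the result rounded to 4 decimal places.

2.8678

μ₂² = 24.0² = 576.00000
μ₄/μ₂² = 3379.876 / 576.00000 = 5.86784
γ₂ = 5.86784 − 3 ≈ 2.8678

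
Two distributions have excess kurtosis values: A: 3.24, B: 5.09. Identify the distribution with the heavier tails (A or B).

Higher excess kurtosis ⇒ heavier tails relative to the normal distribution.
3.24 vs 5.09: the larger is 5.09, so B has heavier tails.

B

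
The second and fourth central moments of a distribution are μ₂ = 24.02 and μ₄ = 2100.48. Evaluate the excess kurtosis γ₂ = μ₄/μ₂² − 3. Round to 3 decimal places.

μ₂² = 24.02² = 576.96040
μ₄/μ₂² = 2100.48 / 576.96040 = 3.64060
γ₂ = 3.64060 − 3 ≈ 0.641

0.641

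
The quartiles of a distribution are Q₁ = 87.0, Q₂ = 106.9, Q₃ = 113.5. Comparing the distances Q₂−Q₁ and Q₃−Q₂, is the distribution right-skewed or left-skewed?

Q₂ − Q₁ = 19.9;  Q₃ − Q₂ = 6.6
Q₂ − Q₁ > Q₃ − Q₂ ⇒ the lower half is more spread out ⇒ left-skewed.

left-skewed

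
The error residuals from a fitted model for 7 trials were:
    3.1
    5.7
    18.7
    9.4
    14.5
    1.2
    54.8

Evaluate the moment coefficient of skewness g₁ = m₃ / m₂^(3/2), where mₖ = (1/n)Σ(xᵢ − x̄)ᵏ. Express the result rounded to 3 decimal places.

1.591

x̄ = (3.1 + 5.7 + 18.7 + 9.4 + 14.5 + 1.2 + 54.8) / 7 = 15.3429
deviations (xᵢ − x̄): -12.2429, -9.6429, 3.3571, -5.9429, -0.8429, -14.1429, 39.4571
Σ(xᵢ − x̄)² = 2047.0571 ⇒ m₂ = 2047.0571/7 = 292.43673
Σ(xᵢ − x̄)³ = 55696.2894 ⇒ m₃ = 55696.2894/7 = 7956.61277
m₂^(3/2) = 292.43673^(1.5) = 5000.89676
g₁ = m₃ / m₂^(3/2) = 7956.61277 / 5000.89676 ≈ 1.591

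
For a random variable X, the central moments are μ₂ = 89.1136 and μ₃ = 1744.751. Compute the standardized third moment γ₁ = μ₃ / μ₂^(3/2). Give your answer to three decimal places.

2.074

σ = √μ₂ = √89.1136 = 9.44000
σ³ = μ₂^(3/2) = 841.23238
γ₁ = μ₃/σ³ = 1744.751 / 841.23238 ≈ 2.074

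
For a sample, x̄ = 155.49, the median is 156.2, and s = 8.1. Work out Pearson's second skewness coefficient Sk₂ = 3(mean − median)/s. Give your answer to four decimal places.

-0.2630

Sk₂ = 3(155.49 − 156.2) / 8.1 = 3 × -0.7100 / 8.1
    = -2.1300 / 8.1 ≈ -0.2630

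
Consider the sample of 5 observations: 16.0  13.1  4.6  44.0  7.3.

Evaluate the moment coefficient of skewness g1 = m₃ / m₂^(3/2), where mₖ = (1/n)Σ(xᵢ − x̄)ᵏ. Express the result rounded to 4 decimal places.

x̄ = (16.0 + 13.1 + 4.6 + 44.0 + 7.3) / 5 = 17.0000
deviations (xᵢ − x̄): -1.0000, -3.9000, -12.4000, 27.0000, -9.7000
Σ(xᵢ − x̄)² = 993.0600 ⇒ m₂ = 993.0600/5 = 198.61200
Σ(xᵢ − x̄)³ = 16803.3840 ⇒ m₃ = 16803.3840/5 = 3360.67680
m₂^(3/2) = 198.61200^(1.5) = 2799.03434
g1 = m₃ / m₂^(3/2) = 3360.67680 / 2799.03434 ≈ 1.2007

1.2007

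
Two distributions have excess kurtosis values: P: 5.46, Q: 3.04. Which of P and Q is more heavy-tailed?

P

Higher excess kurtosis ⇒ heavier tails relative to the normal distribution.
5.46 vs 3.04: the larger is 5.46, so P has heavier tails.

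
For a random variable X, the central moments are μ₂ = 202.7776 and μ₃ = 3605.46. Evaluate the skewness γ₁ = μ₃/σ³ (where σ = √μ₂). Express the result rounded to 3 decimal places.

σ = √μ₂ = √202.7776 = 14.24000
σ³ = μ₂^(3/2) = 2887.55302
γ₁ = μ₃/σ³ = 3605.46 / 2887.55302 ≈ 1.249

1.249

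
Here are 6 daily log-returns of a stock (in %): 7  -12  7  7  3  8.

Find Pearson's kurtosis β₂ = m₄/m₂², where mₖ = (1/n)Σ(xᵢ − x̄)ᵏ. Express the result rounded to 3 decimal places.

3.821

x̄ = 3.3333
Σ(xᵢ − x̄)² = 297.3333 ⇒ m₂ = 49.55556
Σ(xᵢ − x̄)⁴ = 56293.7778 ⇒ m₄ = 9382.29630
m₂² = 2455.75309
β₂ = m₄/m₂² = 9382.29630 / 2455.75309 ≈ 3.821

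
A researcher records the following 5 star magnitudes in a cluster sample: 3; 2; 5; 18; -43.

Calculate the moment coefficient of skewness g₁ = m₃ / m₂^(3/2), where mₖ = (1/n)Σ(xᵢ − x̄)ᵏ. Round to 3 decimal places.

x̄ = (3 + 2 + 5 + 18 - 43) / 5 = -3.0000
deviations (xᵢ − x̄): 6.0000, 5.0000, 8.0000, 21.0000, -40.0000
Σ(xᵢ − x̄)² = 2166.0000 ⇒ m₂ = 2166.0000/5 = 433.20000
Σ(xᵢ − x̄)³ = -53886.0000 ⇒ m₃ = -53886.0000/5 = -10777.20000
m₂^(3/2) = 433.20000^(1.5) = 9016.38965
g₁ = m₃ / m₂^(3/2) = -10777.20000 / 9016.38965 ≈ -1.195

-1.195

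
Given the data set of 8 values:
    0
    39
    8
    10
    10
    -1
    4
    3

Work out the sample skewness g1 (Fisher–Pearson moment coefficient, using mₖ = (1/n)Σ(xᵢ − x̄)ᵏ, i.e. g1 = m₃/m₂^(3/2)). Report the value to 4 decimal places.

1.7890

x̄ = (0 + 39 + 8 + 10 + 10 - 1 + 4 + 3) / 8 = 9.1250
deviations (xᵢ − x̄): -9.1250, 29.8750, -1.1250, 0.8750, 0.8750, -10.1250, -5.1250, -6.1250
Σ(xᵢ − x̄)² = 1144.8750 ⇒ m₂ = 1144.8750/8 = 143.10938
Σ(xᵢ − x̄)³ = 24501.6563 ⇒ m₃ = 24501.6563/8 = 3062.70703
m₂^(3/2) = 143.10938^(1.5) = 1711.99356
g1 = m₃ / m₂^(3/2) = 3062.70703 / 1711.99356 ≈ 1.7890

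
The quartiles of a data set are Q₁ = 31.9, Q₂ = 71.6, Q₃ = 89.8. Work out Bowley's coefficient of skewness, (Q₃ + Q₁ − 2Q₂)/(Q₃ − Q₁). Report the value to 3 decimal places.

numerator: Q₃ + Q₁ − 2Q₂ = 89.8 + 31.9 − 2×71.6 = -21.5000
denominator: Q₃ − Q₁ = 89.8 − 31.9 = 57.9000
Bowley skewness = -21.5000 / 57.9000 ≈ -0.371

-0.371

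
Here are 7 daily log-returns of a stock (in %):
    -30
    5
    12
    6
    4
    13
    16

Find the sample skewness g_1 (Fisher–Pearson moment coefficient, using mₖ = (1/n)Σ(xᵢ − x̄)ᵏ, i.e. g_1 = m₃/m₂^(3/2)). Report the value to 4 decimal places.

x̄ = (-30 + 5 + 12 + 6 + 4 + 13 + 16) / 7 = 3.7143
deviations (xᵢ − x̄): -33.7143, 1.2857, 8.2857, 2.2857, 0.2857, 9.2857, 12.2857
Σ(xᵢ − x̄)² = 1449.4286 ⇒ m₂ = 1449.4286/7 = 207.06122
Σ(xᵢ − x̄)³ = -35083.4694 ⇒ m₃ = -35083.4694/7 = -5011.92420
m₂^(3/2) = 207.06122^(1.5) = 2979.53277
g_1 = m₃ / m₂^(3/2) = -5011.92420 / 2979.53277 ≈ -1.6821

-1.6821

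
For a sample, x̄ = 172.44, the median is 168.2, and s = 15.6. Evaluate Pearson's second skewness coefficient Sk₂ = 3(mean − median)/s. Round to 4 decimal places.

Sk₂ = 3(172.44 − 168.2) / 15.6 = 3 × 4.2400 / 15.6
    = 12.7200 / 15.6 ≈ 0.8154

0.8154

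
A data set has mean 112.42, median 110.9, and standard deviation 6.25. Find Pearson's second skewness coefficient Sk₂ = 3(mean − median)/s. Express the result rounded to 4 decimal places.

0.7296

Sk₂ = 3(112.42 − 110.9) / 6.25 = 3 × 1.5200 / 6.25
    = 4.5600 / 6.25 ≈ 0.7296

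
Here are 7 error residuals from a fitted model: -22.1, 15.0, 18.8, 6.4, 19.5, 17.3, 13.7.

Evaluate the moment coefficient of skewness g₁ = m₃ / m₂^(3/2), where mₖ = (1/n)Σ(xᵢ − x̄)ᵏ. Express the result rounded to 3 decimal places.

-1.701

x̄ = (-22.1 + 15.0 + 18.8 + 6.4 + 19.5 + 17.3 + 13.7) / 7 = 9.8000
deviations (xᵢ − x̄): -31.9000, 5.2000, 9.0000, -3.4000, 9.7000, 7.5000, 3.9000
Σ(xᵢ − x̄)² = 1302.7600 ⇒ m₂ = 1302.7600/7 = 186.10857
Σ(xᵢ − x̄)³ = -30237.5880 ⇒ m₃ = -30237.5880/7 = -4319.65543
m₂^(3/2) = 186.10857^(1.5) = 2538.92320
g₁ = m₃ / m₂^(3/2) = -4319.65543 / 2538.92320 ≈ -1.701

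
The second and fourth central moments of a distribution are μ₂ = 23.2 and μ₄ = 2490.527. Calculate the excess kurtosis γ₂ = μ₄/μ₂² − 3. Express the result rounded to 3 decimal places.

1.627

μ₂² = 23.2² = 538.24000
μ₄/μ₂² = 2490.527 / 538.24000 = 4.62717
γ₂ = 4.62717 − 3 ≈ 1.627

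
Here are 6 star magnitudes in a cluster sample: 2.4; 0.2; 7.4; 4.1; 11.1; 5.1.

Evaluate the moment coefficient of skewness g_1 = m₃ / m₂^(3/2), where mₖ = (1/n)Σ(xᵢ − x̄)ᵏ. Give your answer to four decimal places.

x̄ = (2.4 + 0.2 + 7.4 + 4.1 + 11.1 + 5.1) / 6 = 5.0500
deviations (xᵢ − x̄): -2.6500, -4.8500, 2.3500, -0.9500, 6.0500, 0.0500
Σ(xᵢ − x̄)² = 73.5750 ⇒ m₂ = 73.5750/6 = 12.26250
Σ(xᵢ − x̄)³ = 100.8720 ⇒ m₃ = 100.8720/6 = 16.81200
m₂^(3/2) = 12.26250^(1.5) = 42.94064
g_1 = m₃ / m₂^(3/2) = 16.81200 / 42.94064 ≈ 0.3915

0.3915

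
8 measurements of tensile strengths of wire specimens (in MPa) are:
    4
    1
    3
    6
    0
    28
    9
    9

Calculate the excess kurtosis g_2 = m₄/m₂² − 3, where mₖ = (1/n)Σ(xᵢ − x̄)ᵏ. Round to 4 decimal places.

1.6797

x̄ = 7.5000
Σ(xᵢ − x̄)² = 558.0000 ⇒ m₂ = 69.75000
Σ(xᵢ − x̄)⁴ = 182134.5000 ⇒ m₄ = 22766.81250
m₂² = 4865.06250
g_2 = m₄/m₂² − 3 = 4.67965 − 3 ≈ 1.6797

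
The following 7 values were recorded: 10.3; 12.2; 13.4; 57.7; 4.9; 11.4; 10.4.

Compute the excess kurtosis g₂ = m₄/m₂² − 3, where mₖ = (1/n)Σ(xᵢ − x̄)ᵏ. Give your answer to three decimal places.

1.970

x̄ = 17.1857
Σ(xᵢ − x̄)² = 1958.4686 ⇒ m₂ = 279.78122
Σ(xᵢ − x̄)⁴ = 2723312.6424 ⇒ m₄ = 389044.66320
m₂² = 78277.53358
g₂ = m₄/m₂² − 3 = 4.97007 − 3 ≈ 1.970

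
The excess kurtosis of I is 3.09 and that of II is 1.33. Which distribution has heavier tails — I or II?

I

Higher excess kurtosis ⇒ heavier tails relative to the normal distribution.
3.09 vs 1.33: the larger is 3.09, so I has heavier tails.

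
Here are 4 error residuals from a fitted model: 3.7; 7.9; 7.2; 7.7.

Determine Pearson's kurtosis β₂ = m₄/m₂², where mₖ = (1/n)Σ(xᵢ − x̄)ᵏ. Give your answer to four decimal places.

x̄ = 6.6250
Σ(xᵢ − x̄)² = 11.6675 ⇒ m₂ = 2.91688
Σ(xᵢ − x̄)⁴ = 77.2862 ⇒ m₄ = 19.32154
m₂² = 8.50816
β₂ = m₄/m₂² = 19.32154 / 8.50816 ≈ 2.2709

2.2709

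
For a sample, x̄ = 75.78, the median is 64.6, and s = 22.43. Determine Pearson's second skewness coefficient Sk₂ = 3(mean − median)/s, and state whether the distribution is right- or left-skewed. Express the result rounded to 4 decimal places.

1.4953, right-skewed

Sk₂ = 3(75.78 − 64.6) / 22.43 = 3 × 11.1800 / 22.43
    = 33.5400 / 22.43 ≈ 1.4953
Sk₂ > 0 ⇒ mean > median ⇒ right-skewed (positive skew).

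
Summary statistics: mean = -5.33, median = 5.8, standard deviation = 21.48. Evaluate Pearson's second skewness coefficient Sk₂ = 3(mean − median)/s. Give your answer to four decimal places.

Sk₂ = 3(-5.33 − 5.8) / 21.48 = 3 × -11.1300 / 21.48
    = -33.3900 / 21.48 ≈ -1.5545

-1.5545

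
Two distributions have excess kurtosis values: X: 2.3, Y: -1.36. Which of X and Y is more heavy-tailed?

Higher excess kurtosis ⇒ heavier tails relative to the normal distribution.
2.3 vs -1.36: the larger is 2.3, so X has heavier tails. (X is leptokurtic — heavier-than-normal tails; the other is platykurtic.)

X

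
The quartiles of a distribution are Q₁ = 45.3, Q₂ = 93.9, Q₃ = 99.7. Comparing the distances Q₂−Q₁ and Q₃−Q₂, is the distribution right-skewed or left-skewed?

left-skewed

Q₂ − Q₁ = 48.6;  Q₃ − Q₂ = 5.8
Q₂ − Q₁ > Q₃ − Q₂ ⇒ the lower half is more spread out ⇒ left-skewed.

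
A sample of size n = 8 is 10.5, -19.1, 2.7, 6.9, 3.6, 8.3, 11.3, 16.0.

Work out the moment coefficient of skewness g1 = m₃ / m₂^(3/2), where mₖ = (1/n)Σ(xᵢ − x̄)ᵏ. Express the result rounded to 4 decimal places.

x̄ = (10.5 - 19.1 + 2.7 + 6.9 + 3.6 + 8.3 + 11.3 + 16.0) / 8 = 5.0250
deviations (xᵢ − x̄): 5.4750, -24.1250, -2.3250, 1.8750, -1.4250, 3.2750, 6.2750, 10.9750
Σ(xᵢ − x̄)² = 793.4950 ⇒ m₂ = 793.4950/8 = 99.18688
Σ(xᵢ − x̄)³ = -12281.7263 ⇒ m₃ = -12281.7263/8 = -1535.21578
m₂^(3/2) = 99.18688^(1.5) = 987.82795
g1 = m₃ / m₂^(3/2) = -1535.21578 / 987.82795 ≈ -1.5541

-1.5541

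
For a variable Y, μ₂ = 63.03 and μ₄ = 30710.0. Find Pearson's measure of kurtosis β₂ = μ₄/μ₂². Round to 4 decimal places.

7.7301

μ₂² = 63.03² = 3972.78090
μ₄/μ₂² = 30710.0 / 3972.78090 = 7.73010
β₂ ≈ 7.7301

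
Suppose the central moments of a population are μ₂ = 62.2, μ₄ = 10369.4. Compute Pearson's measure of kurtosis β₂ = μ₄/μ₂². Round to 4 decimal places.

2.6802

μ₂² = 62.2² = 3868.84000
μ₄/μ₂² = 10369.4 / 3868.84000 = 2.68023
β₂ ≈ 2.6802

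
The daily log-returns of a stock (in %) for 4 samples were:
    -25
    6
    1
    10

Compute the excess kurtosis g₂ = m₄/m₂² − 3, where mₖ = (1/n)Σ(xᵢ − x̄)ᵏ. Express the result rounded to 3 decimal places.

x̄ = -2.0000
Σ(xᵢ − x̄)² = 746.0000 ⇒ m₂ = 186.50000
Σ(xᵢ − x̄)⁴ = 304754.0000 ⇒ m₄ = 76188.50000
m₂² = 34782.25000
g₂ = m₄/m₂² − 3 = 2.19044 − 3 ≈ -0.810

-0.810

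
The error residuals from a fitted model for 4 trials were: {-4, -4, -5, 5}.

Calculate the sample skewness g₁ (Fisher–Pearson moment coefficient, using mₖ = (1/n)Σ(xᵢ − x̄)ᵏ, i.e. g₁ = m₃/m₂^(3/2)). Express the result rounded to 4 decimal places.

1.1190

x̄ = (-4 - 4 - 5 + 5) / 4 = -2.0000
deviations (xᵢ − x̄): -2.0000, -2.0000, -3.0000, 7.0000
Σ(xᵢ − x̄)² = 66.0000 ⇒ m₂ = 66.0000/4 = 16.50000
Σ(xᵢ − x̄)³ = 300.0000 ⇒ m₃ = 300.0000/4 = 75.00000
m₂^(3/2) = 16.50000^(1.5) = 67.02332
g₁ = m₃ / m₂^(3/2) = 75.00000 / 67.02332 ≈ 1.1190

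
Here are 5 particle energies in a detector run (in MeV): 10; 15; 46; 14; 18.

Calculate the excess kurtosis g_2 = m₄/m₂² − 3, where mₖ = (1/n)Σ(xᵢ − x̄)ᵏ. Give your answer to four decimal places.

0.0655

x̄ = 20.6000
Σ(xᵢ − x̄)² = 839.2000 ⇒ m₂ = 167.84000
Σ(xᵢ − x̄)⁴ = 431782.8160 ⇒ m₄ = 86356.56320
m₂² = 28170.26560
g_2 = m₄/m₂² − 3 = 3.06552 − 3 ≈ 0.0655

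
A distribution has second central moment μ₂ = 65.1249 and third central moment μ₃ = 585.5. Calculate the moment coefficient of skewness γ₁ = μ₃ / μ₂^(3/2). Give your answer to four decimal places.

σ = √μ₂ = √65.1249 = 8.07000
σ³ = μ₂^(3/2) = 525.55794
γ₁ = μ₃/σ³ = 585.5 / 525.55794 ≈ 1.1141

1.1141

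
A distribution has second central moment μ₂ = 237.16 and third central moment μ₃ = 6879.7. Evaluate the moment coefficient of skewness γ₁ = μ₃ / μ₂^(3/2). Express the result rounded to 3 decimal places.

1.884

σ = √μ₂ = √237.16 = 15.40000
σ³ = μ₂^(3/2) = 3652.26400
γ₁ = μ₃/σ³ = 6879.7 / 3652.26400 ≈ 1.884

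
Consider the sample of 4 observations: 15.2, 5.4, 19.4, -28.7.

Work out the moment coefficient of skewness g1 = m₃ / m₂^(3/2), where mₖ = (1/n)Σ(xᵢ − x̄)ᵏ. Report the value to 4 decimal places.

-0.9212

x̄ = (15.2 + 5.4 + 19.4 - 28.7) / 4 = 2.8250
deviations (xᵢ − x̄): 12.3750, 2.5750, 16.5750, -31.5250
Σ(xᵢ − x̄)² = 1428.3275 ⇒ m₂ = 1428.3275/4 = 357.08188
Σ(xᵢ − x̄)³ = -24864.5036 ⇒ m₃ = -24864.5036/4 = -6216.12591
m₂^(3/2) = 357.08188^(1.5) = 6747.63698
g1 = m₃ / m₂^(3/2) = -6216.12591 / 6747.63698 ≈ -0.9212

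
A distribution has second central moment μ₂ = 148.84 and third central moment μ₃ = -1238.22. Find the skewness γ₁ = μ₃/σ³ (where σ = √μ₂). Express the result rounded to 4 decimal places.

σ = √μ₂ = √148.84 = 12.20000
σ³ = μ₂^(3/2) = 1815.84800
γ₁ = μ₃/σ³ = -1238.22 / 1815.84800 ≈ -0.6819

-0.6819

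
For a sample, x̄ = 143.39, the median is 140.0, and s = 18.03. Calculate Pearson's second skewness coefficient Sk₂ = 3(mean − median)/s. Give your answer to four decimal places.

Sk₂ = 3(143.39 − 140.0) / 18.03 = 3 × 3.3900 / 18.03
    = 10.1700 / 18.03 ≈ 0.5641

0.5641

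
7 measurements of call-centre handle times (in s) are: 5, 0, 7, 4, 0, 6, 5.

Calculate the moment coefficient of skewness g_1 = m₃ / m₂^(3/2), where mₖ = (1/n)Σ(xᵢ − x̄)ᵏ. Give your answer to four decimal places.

x̄ = (5 + 0 + 7 + 4 + 0 + 6 + 5) / 7 = 3.8571
deviations (xᵢ − x̄): 1.1429, -3.8571, 3.1429, 0.1429, -3.8571, 2.1429, 1.1429
Σ(xᵢ − x̄)² = 46.8571 ⇒ m₂ = 46.8571/7 = 6.69388
Σ(xᵢ − x̄)³ = -70.8980 ⇒ m₃ = -70.8980/7 = -10.12828
m₂^(3/2) = 6.69388^(1.5) = 17.31875
g_1 = m₃ / m₂^(3/2) = -10.12828 / 17.31875 ≈ -0.5848

-0.5848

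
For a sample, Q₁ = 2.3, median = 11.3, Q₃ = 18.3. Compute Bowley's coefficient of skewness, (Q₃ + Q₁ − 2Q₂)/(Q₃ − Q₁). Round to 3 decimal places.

numerator: Q₃ + Q₁ − 2Q₂ = 18.3 + 2.3 − 2×11.3 = -2.0000
denominator: Q₃ − Q₁ = 18.3 − 2.3 = 16.0000
Bowley skewness = -2.0000 / 16.0000 ≈ -0.125

-0.125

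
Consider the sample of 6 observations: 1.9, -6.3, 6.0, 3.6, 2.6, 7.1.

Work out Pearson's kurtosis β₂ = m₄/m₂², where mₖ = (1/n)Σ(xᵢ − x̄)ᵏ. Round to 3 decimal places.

x̄ = 2.4833
Σ(xᵢ − x̄)² = 112.4283 ⇒ m₂ = 18.73806
Σ(xᵢ − x̄)⁴ = 6560.5332 ⇒ m₄ = 1093.42220
m₂² = 351.11473
β₂ = m₄/m₂² = 1093.42220 / 351.11473 ≈ 3.114

3.114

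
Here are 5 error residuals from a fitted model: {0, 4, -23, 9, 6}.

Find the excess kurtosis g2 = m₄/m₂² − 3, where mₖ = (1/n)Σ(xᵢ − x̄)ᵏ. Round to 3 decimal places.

x̄ = -0.8000
Σ(xᵢ − x̄)² = 658.8000 ⇒ m₂ = 131.76000
Σ(xᵢ − x̄)⁴ = 254784.3360 ⇒ m₄ = 50956.86720
m₂² = 17360.69760
g2 = m₄/m₂² − 3 = 2.93519 − 3 ≈ -0.065

-0.065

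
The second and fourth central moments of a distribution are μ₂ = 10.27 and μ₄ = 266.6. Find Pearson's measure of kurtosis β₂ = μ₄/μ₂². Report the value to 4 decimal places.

2.5277

μ₂² = 10.27² = 105.47290
μ₄/μ₂² = 266.6 / 105.47290 = 2.52766
β₂ ≈ 2.5277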